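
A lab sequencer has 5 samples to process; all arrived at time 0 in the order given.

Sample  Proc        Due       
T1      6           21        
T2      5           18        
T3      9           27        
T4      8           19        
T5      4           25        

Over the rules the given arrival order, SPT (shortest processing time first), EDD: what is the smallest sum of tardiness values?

FIFO (arrival order): T1 T2 T3 T4 T5.
T1: 0→6, due 21, tardiness 0
T2: 6→11, due 18, tardiness 0
T3: 11→20, due 27, tardiness 0
T4: 20→28, due 19, tardiness 9
T5: 28→32, due 25, tardiness 7
Sum = 0+0+0+9+7 = 16.
SPT (increasing processing time): T5 T2 T1 T4 T3.
T5: 0→4, due 25, tardiness 0
T2: 4→9, due 18, tardiness 0
T1: 9→15, due 21, tardiness 0
T4: 15→23, due 19, tardiness 4
T3: 23→32, due 27, tardiness 5
Sum = 0+0+0+4+5 = 9.
EDD (increasing due date): T2 T4 T1 T5 T3.
T2: 0→5, due 18, tardiness 0
T4: 5→13, due 19, tardiness 0
T1: 13→19, due 21, tardiness 0
T5: 19→23, due 25, tardiness 0
T3: 23→32, due 27, tardiness 5
Sum = 0+0+0+0+5 = 5.
FIFO 16, SPT 9, EDD 5 → minimum 5.

5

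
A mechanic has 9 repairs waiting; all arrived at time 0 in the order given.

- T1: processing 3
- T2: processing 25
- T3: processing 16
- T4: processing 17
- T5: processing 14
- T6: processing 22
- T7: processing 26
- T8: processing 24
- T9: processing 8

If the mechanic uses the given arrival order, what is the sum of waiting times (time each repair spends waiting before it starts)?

578

FIFO (arrival order): T1 T2 T3 T4 T5 T6 T7 T8 T9.
T1: waits 0, runs 0→3
T2: waits 3, runs 3→28
T3: waits 28, runs 28→44
T4: waits 44, runs 44→61
T5: waits 61, runs 61→75
T6: waits 75, runs 75→97
T7: waits 97, runs 97→123
T8: waits 123, runs 123→147
T9: waits 147, runs 147→155
Sum = 0+3+28+44+61+75+97+123+147 = 578.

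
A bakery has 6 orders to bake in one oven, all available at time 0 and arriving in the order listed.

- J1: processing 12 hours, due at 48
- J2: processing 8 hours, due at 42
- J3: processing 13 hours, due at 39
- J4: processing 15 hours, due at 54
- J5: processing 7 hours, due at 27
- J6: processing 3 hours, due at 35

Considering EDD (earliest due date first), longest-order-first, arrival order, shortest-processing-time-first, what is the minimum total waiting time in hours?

104

EDD (increasing due date): J5 J6 J3 J2 J1 J4.
J5: waits 0, runs 0→7
J6: waits 7, runs 7→10
J3: waits 10, runs 10→23
J2: waits 23, runs 23→31
J1: waits 31, runs 31→43
J4: waits 43, runs 43→58
Sum = 0+7+10+23+31+43 = 114.
LPT (decreasing processing time): J4 J3 J1 J2 J5 J6.
J4: waits 0, runs 0→15
J3: waits 15, runs 15→28
J1: waits 28, runs 28→40
J2: waits 40, runs 40→48
J5: waits 48, runs 48→55
J6: waits 55, runs 55→58
Sum = 0+15+28+40+48+55 = 186.
FIFO (arrival order): J1 J2 J3 J4 J5 J6.
J1: waits 0, runs 0→12
J2: waits 12, runs 12→20
J3: waits 20, runs 20→33
J4: waits 33, runs 33→48
J5: waits 48, runs 48→55
J6: waits 55, runs 55→58
Sum = 0+12+20+33+48+55 = 168.
SPT (increasing processing time): J6 J5 J2 J1 J3 J4.
J6: waits 0, runs 0→3
J5: waits 3, runs 3→10
J2: waits 10, runs 10→18
J1: waits 18, runs 18→30
J3: waits 30, runs 30→43
J4: waits 43, runs 43→58
Sum = 0+3+10+18+30+43 = 104.
EDD 114, LPT 186, FIFO 168, SPT 104 → minimum 104.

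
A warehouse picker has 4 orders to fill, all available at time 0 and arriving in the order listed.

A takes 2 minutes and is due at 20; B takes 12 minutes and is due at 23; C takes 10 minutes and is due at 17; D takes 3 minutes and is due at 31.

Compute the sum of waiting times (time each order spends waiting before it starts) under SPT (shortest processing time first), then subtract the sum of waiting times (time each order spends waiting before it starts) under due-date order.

SPT (increasing processing time): A D C B.
A: waits 0, runs 0→2
D: waits 2, runs 2→5
C: waits 5, runs 5→15
B: waits 15, runs 15→27
Sum = 0+2+5+15 = 22.
EDD (increasing due date): C A B D.
C: waits 0, runs 0→10
A: waits 10, runs 10→12
B: waits 12, runs 12→24
D: waits 24, runs 24→27
Sum = 0+10+12+24 = 46.
Difference = 22 − 46 = -24.

-24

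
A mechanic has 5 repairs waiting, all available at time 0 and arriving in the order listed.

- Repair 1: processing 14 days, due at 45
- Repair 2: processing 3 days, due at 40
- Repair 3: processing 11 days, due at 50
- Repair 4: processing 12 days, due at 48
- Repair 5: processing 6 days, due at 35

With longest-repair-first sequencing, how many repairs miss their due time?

LPT (decreasing processing time): Repair 1 Repair 4 Repair 3 Repair 5 Repair 2.
Repair 1: 0→14, due 45, tardiness 0
Repair 4: 14→26, due 48, tardiness 0
Repair 3: 26→37, due 50, tardiness 0
Repair 5: 37→43, due 35, tardiness 8
Repair 2: 43→46, due 40, tardiness 6
Late repairs: 2.

2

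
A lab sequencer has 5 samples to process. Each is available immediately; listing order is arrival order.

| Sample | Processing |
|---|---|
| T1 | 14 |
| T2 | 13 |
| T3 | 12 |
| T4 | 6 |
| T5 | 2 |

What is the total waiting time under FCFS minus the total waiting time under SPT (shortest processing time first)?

FIFO (arrival order): T1 T2 T3 T4 T5.
T1: waits 0, runs 0→14
T2: waits 14, runs 14→27
T3: waits 27, runs 27→39
T4: waits 39, runs 39→45
T5: waits 45, runs 45→47
Sum = 0+14+27+39+45 = 125.
SPT (increasing processing time): T5 T4 T3 T2 T1.
T5: waits 0, runs 0→2
T4: waits 2, runs 2→8
T3: waits 8, runs 8→20
T2: waits 20, runs 20→33
T1: waits 33, runs 33→47
Sum = 0+2+8+20+33 = 63.
Difference = 125 − 63 = 62.

62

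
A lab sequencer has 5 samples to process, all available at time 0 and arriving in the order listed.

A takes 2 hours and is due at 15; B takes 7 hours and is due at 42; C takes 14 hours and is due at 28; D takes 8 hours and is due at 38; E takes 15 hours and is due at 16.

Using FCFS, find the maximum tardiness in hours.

30

FIFO (arrival order): A B C D E.
A: 0→2, due 15, tardiness 0
B: 2→9, due 42, tardiness 0
C: 9→23, due 28, tardiness 0
D: 23→31, due 38, tardiness 0
E: 31→46, due 16, tardiness 30
Maximum = 30.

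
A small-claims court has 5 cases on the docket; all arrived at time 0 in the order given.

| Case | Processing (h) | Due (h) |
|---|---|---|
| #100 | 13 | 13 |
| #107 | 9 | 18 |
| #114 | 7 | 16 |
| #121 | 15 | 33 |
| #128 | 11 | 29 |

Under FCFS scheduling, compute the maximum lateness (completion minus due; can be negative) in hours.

FIFO (arrival order): #100 #107 #114 #121 #128.
#100: 0→13, due 13, lateness 0
#107: 13→22, due 18, lateness 4
#114: 22→29, due 16, lateness 13
#121: 29→44, due 33, lateness 11
#128: 44→55, due 29, lateness 26
Maximum = 26.

26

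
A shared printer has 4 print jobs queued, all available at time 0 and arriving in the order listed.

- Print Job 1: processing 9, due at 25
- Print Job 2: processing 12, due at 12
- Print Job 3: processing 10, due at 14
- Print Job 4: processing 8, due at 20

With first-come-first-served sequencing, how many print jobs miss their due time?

FIFO (arrival order): Print Job 1 Print Job 2 Print Job 3 Print Job 4.
Print Job 1: 0→9, due 25, tardiness 0
Print Job 2: 9→21, due 12, tardiness 9
Print Job 3: 21→31, due 14, tardiness 17
Print Job 4: 31→39, due 20, tardiness 19
Late print jobs: 3.

3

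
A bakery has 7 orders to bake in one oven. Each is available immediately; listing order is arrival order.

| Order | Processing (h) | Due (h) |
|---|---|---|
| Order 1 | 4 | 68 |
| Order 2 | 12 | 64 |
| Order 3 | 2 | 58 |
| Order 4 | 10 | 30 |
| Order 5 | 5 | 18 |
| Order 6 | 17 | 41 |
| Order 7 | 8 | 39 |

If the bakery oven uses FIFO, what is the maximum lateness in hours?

FIFO (arrival order): Order 1 Order 2 Order 3 Order 4 Order 5 Order 6 Order 7.
Order 1: 0→4, due 68, lateness -64
Order 2: 4→16, due 64, lateness -48
Order 3: 16→18, due 58, lateness -40
Order 4: 18→28, due 30, lateness -2
Order 5: 28→33, due 18, lateness 15
Order 6: 33→50, due 41, lateness 9
Order 7: 50→58, due 39, lateness 19
Maximum = 19.

19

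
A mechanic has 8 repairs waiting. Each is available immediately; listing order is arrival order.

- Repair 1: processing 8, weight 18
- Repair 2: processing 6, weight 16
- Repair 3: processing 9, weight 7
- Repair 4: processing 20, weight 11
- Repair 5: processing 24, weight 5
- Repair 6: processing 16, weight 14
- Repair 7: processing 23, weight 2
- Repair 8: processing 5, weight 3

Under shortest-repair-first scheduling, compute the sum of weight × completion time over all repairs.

SPT (increasing processing time): Repair 8 Repair 2 Repair 1 Repair 3 Repair 6 Repair 4 Repair 7 Repair 5.
Repair 8: finishes 5, weight 3, w·C = 15
Repair 2: finishes 11, weight 16, w·C = 176
Repair 1: finishes 19, weight 18, w·C = 342
Repair 3: finishes 28, weight 7, w·C = 196
Repair 6: finishes 44, weight 14, w·C = 616
Repair 4: finishes 64, weight 11, w·C = 704
Repair 7: finishes 87, weight 2, w·C = 174
Repair 5: finishes 111, weight 5, w·C = 555
Sum = 15+176+342+196+616+704+174+555 = 2778.

2778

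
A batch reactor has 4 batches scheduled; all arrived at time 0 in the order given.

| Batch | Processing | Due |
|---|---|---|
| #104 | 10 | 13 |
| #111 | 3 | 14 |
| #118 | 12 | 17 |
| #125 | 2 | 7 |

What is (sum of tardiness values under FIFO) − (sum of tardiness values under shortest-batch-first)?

16

FIFO (arrival order): #104 #111 #118 #125.
#104: 0→10, due 13, tardiness 0
#111: 10→13, due 14, tardiness 0
#118: 13→25, due 17, tardiness 8
#125: 25→27, due 7, tardiness 20
Sum = 0+0+8+20 = 28.
SPT (increasing processing time): #125 #111 #104 #118.
#125: 0→2, due 7, tardiness 0
#111: 2→5, due 14, tardiness 0
#104: 5→15, due 13, tardiness 2
#118: 15→27, due 17, tardiness 10
Sum = 0+0+2+10 = 12.
Difference = 28 − 12 = 16.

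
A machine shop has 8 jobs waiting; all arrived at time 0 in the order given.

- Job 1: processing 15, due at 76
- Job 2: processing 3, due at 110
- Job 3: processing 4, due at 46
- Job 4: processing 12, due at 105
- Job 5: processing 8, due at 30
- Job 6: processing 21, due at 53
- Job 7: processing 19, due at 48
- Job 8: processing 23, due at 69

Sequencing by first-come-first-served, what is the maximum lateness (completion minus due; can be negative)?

36

FIFO (arrival order): Job 1 Job 2 Job 3 Job 4 Job 5 Job 6 Job 7 Job 8.
Job 1: 0→15, due 76, lateness -61
Job 2: 15→18, due 110, lateness -92
Job 3: 18→22, due 46, lateness -24
Job 4: 22→34, due 105, lateness -71
Job 5: 34→42, due 30, lateness 12
Job 6: 42→63, due 53, lateness 10
Job 7: 63→82, due 48, lateness 34
Job 8: 82→105, due 69, lateness 36
Maximum = 36.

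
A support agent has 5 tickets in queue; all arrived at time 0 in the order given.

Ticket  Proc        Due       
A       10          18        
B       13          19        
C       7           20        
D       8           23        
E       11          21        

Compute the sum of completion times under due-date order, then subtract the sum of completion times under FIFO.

EDD (increasing due date): A B C E D.
A: 0→10
B: 10→23
C: 23→30
E: 30→41
D: 41→49
Sum = 10+23+30+41+49 = 153.
FIFO (arrival order): A B C D E.
A: 0→10
B: 10→23
C: 23→30
D: 30→38
E: 38→49
Sum = 10+23+30+38+49 = 150.
Difference = 153 − 150 = 3.

3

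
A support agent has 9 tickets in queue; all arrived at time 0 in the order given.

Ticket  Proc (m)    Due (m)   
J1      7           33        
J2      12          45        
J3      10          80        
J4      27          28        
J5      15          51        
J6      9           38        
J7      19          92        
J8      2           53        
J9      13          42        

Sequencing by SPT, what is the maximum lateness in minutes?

SPT (increasing processing time): J8 J1 J6 J3 J2 J9 J5 J7 J4.
J8: 0→2, due 53, lateness -51
J1: 2→9, due 33, lateness -24
J6: 9→18, due 38, lateness -20
J3: 18→28, due 80, lateness -52
J2: 28→40, due 45, lateness -5
J9: 40→53, due 42, lateness 11
J5: 53→68, due 51, lateness 17
J7: 68→87, due 92, lateness -5
J4: 87→114, due 28, lateness 86
Maximum = 86.

86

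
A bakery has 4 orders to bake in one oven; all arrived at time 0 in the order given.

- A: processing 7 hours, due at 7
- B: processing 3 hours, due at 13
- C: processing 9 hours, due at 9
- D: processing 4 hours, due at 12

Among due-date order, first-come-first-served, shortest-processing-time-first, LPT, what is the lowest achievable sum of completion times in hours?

47

EDD (increasing due date): A C D B.
A: 0→7
C: 7→16
D: 16→20
B: 20→23
Sum = 7+16+20+23 = 66.
FIFO (arrival order): A B C D.
A: 0→7
B: 7→10
C: 10→19
D: 19→23
Sum = 7+10+19+23 = 59.
SPT (increasing processing time): B D A C.
B: 0→3
D: 3→7
A: 7→14
C: 14→23
Sum = 3+7+14+23 = 47.
LPT (decreasing processing time): C A D B.
C: 0→9
A: 9→16
D: 16→20
B: 20→23
Sum = 9+16+20+23 = 68.
EDD 66, FIFO 59, SPT 47, LPT 68 → minimum 47.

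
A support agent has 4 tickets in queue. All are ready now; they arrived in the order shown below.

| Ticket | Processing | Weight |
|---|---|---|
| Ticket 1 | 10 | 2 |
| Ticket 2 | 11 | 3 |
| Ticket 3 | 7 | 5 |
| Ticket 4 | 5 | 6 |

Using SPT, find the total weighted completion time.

233

SPT (increasing processing time): Ticket 4 Ticket 3 Ticket 1 Ticket 2.
Ticket 4: finishes 5, weight 6, w·C = 30
Ticket 3: finishes 12, weight 5, w·C = 60
Ticket 1: finishes 22, weight 2, w·C = 44
Ticket 2: finishes 33, weight 3, w·C = 99
Sum = 30+60+44+99 = 233.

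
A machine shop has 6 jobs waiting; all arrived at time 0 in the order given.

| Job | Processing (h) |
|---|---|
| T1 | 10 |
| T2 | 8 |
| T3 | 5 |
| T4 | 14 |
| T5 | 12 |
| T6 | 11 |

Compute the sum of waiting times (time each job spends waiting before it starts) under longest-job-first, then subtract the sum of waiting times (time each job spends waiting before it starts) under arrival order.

LPT (decreasing processing time): T4 T5 T6 T1 T2 T3.
T4: waits 0, runs 0→14
T5: waits 14, runs 14→26
T6: waits 26, runs 26→37
T1: waits 37, runs 37→47
T2: waits 47, runs 47→55
T3: waits 55, runs 55→60
Sum = 0+14+26+37+47+55 = 179.
FIFO (arrival order): T1 T2 T3 T4 T5 T6.
T1: waits 0, runs 0→10
T2: waits 10, runs 10→18
T3: waits 18, runs 18→23
T4: waits 23, runs 23→37
T5: waits 37, runs 37→49
T6: waits 49, runs 49→60
Sum = 0+10+18+23+37+49 = 137.
Difference = 179 − 137 = 42.

42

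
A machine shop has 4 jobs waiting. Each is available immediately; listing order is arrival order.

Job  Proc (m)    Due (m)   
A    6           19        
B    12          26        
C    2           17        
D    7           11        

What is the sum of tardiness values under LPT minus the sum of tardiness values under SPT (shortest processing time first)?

19

LPT (decreasing processing time): B D A C.
B: 0→12, due 26, tardiness 0
D: 12→19, due 11, tardiness 8
A: 19→25, due 19, tardiness 6
C: 25→27, due 17, tardiness 10
Sum = 0+8+6+10 = 24.
SPT (increasing processing time): C A D B.
C: 0→2, due 17, tardiness 0
A: 2→8, due 19, tardiness 0
D: 8→15, due 11, tardiness 4
B: 15→27, due 26, tardiness 1
Sum = 0+0+4+1 = 5.
Difference = 24 − 5 = 19.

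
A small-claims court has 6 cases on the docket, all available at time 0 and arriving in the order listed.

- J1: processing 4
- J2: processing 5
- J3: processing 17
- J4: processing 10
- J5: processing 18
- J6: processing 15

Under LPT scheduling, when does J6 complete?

LPT (decreasing processing time): J5 J3 J6 J4 J2 J1.
J5: 0→18
J3: 18→35
J6: 35→50

50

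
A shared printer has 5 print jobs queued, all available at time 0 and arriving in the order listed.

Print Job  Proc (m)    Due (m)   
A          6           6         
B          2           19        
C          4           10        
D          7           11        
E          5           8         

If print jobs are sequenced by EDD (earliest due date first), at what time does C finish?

EDD (increasing due date): A E C D B.
A: 0→6
E: 6→11
C: 11→15

15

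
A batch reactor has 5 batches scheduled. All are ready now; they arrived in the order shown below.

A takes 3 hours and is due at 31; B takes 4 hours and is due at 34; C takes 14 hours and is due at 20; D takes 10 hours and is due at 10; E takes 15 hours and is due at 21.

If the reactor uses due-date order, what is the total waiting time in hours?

EDD (increasing due date): D C E A B.
D: waits 0, runs 0→10
C: waits 10, runs 10→24
E: waits 24, runs 24→39
A: waits 39, runs 39→42
B: waits 42, runs 42→46
Sum = 0+10+24+39+42 = 115.

115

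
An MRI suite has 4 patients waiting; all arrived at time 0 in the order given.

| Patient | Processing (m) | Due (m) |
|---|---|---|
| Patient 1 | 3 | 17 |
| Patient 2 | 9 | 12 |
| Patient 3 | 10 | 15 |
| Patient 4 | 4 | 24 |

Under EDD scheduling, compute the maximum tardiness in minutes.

5

EDD (increasing due date): Patient 2 Patient 3 Patient 1 Patient 4.
Patient 2: 0→9, due 12, tardiness 0
Patient 3: 9→19, due 15, tardiness 4
Patient 1: 19→22, due 17, tardiness 5
Patient 4: 22→26, due 24, tardiness 2
Maximum = 5.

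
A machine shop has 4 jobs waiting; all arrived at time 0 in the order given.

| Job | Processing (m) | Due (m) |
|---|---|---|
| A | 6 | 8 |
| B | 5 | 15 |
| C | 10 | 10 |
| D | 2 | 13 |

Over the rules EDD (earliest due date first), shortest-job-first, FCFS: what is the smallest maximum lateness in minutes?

8

EDD (increasing due date): A C D B.
A: 0→6, due 8, lateness -2
C: 6→16, due 10, lateness 6
D: 16→18, due 13, lateness 5
B: 18→23, due 15, lateness 8
Maximum = 8.
SPT (increasing processing time): D B A C.
D: 0→2, due 13, lateness -11
B: 2→7, due 15, lateness -8
A: 7→13, due 8, lateness 5
C: 13→23, due 10, lateness 13
Maximum = 13.
FIFO (arrival order): A B C D.
A: 0→6, due 8, lateness -2
B: 6→11, due 15, lateness -4
C: 11→21, due 10, lateness 11
D: 21→23, due 13, lateness 10
Maximum = 11.
EDD 8, SPT 13, FIFO 11 → minimum 8.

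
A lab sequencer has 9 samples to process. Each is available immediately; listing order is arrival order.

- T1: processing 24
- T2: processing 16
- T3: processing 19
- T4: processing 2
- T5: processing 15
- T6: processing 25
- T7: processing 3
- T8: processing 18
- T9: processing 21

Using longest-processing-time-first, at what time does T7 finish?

141

LPT (decreasing processing time): T6 T1 T9 T3 T8 T2 T5 T7 T4.
T6: 0→25
T1: 25→49
T9: 49→70
T3: 70→89
T8: 89→107
T2: 107→123
T5: 123→138
T7: 138→141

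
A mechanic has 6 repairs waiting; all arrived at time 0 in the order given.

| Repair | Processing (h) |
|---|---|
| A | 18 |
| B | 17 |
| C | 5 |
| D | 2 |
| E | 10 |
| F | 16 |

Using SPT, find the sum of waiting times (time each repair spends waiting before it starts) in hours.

109

SPT (increasing processing time): D C E F B A.
D: waits 0, runs 0→2
C: waits 2, runs 2→7
E: waits 7, runs 7→17
F: waits 17, runs 17→33
B: waits 33, runs 33→50
A: waits 50, runs 50→68
Sum = 0+2+7+17+33+50 = 109.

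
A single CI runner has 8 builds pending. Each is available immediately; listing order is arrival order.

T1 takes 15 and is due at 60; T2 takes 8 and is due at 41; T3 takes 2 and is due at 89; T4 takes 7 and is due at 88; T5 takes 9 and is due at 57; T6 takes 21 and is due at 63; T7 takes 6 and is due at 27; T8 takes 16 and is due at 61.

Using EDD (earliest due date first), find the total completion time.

EDD (increasing due date): T7 T2 T5 T1 T8 T6 T4 T3.
T7: 0→6
T2: 6→14
T5: 14→23
T1: 23→38
T8: 38→54
T6: 54→75
T4: 75→82
T3: 82→84
Sum = 6+14+23+38+54+75+82+84 = 376.

376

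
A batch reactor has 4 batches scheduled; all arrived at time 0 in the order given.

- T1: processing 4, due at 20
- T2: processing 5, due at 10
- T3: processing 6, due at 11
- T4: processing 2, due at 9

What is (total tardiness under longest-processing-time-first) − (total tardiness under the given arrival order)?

LPT (decreasing processing time): T3 T2 T1 T4.
T3: 0→6, due 11, tardiness 0
T2: 6→11, due 10, tardiness 1
T1: 11→15, due 20, tardiness 0
T4: 15→17, due 9, tardiness 8
Sum = 0+1+0+8 = 9.
FIFO (arrival order): T1 T2 T3 T4.
T1: 0→4, due 20, tardiness 0
T2: 4→9, due 10, tardiness 0
T3: 9→15, due 11, tardiness 4
T4: 15→17, due 9, tardiness 8
Sum = 0+0+4+8 = 12.
Difference = 9 − 12 = -3.

-3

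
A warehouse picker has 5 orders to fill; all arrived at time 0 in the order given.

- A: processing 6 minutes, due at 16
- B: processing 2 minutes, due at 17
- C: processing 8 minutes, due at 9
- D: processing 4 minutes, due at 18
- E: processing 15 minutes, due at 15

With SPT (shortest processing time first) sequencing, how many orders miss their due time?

2

SPT (increasing processing time): B D A C E.
B: 0→2, due 17, tardiness 0
D: 2→6, due 18, tardiness 0
A: 6→12, due 16, tardiness 0
C: 12→20, due 9, tardiness 11
E: 20→35, due 15, tardiness 20
Late orders: 2.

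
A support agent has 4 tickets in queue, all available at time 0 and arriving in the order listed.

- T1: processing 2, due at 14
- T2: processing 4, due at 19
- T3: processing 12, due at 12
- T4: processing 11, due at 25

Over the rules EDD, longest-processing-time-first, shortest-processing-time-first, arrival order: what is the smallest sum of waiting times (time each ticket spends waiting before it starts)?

EDD (increasing due date): T3 T1 T2 T4.
T3: waits 0, runs 0→12
T1: waits 12, runs 12→14
T2: waits 14, runs 14→18
T4: waits 18, runs 18→29
Sum = 0+12+14+18 = 44.
LPT (decreasing processing time): T3 T4 T2 T1.
T3: waits 0, runs 0→12
T4: waits 12, runs 12→23
T2: waits 23, runs 23→27
T1: waits 27, runs 27→29
Sum = 0+12+23+27 = 62.
SPT (increasing processing time): T1 T2 T4 T3.
T1: waits 0, runs 0→2
T2: waits 2, runs 2→6
T4: waits 6, runs 6→17
T3: waits 17, runs 17→29
Sum = 0+2+6+17 = 25.
FIFO (arrival order): T1 T2 T3 T4.
T1: waits 0, runs 0→2
T2: waits 2, runs 2→6
T3: waits 6, runs 6→18
T4: waits 18, runs 18→29
Sum = 0+2+6+18 = 26.
EDD 44, LPT 62, SPT 25, FIFO 26 → minimum 25.

25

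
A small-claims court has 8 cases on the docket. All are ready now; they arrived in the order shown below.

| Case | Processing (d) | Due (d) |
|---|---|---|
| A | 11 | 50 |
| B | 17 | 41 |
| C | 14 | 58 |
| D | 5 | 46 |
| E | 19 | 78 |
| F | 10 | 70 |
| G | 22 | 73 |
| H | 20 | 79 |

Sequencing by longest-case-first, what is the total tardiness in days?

239

LPT (decreasing processing time): G H E B C A F D.
G: 0→22, due 73, tardiness 0
H: 22→42, due 79, tardiness 0
E: 42→61, due 78, tardiness 0
B: 61→78, due 41, tardiness 37
C: 78→92, due 58, tardiness 34
A: 92→103, due 50, tardiness 53
F: 103→113, due 70, tardiness 43
D: 113→118, due 46, tardiness 72
Sum = 0+0+0+37+34+53+43+72 = 239.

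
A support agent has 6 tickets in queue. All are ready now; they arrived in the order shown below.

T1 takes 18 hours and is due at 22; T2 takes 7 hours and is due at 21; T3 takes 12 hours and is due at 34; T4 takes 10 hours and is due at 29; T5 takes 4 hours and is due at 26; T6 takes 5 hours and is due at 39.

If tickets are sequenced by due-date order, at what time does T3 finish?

51

EDD (increasing due date): T2 T1 T5 T4 T3 T6.
T2: 0→7
T1: 7→25
T5: 25→29
T4: 29→39
T3: 39→51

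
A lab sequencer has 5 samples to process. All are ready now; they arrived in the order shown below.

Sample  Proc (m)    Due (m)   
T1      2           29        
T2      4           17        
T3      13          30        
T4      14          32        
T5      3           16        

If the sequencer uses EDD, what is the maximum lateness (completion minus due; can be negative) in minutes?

EDD (increasing due date): T5 T2 T1 T3 T4.
T5: 0→3, due 16, lateness -13
T2: 3→7, due 17, lateness -10
T1: 7→9, due 29, lateness -20
T3: 9→22, due 30, lateness -8
T4: 22→36, due 32, lateness 4
Maximum = 4.

4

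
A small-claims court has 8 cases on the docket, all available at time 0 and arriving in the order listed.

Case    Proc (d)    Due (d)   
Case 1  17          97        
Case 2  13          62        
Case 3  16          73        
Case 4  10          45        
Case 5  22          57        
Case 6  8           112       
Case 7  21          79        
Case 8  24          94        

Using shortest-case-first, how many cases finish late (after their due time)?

3

SPT (increasing processing time): Case 6 Case 4 Case 2 Case 3 Case 1 Case 7 Case 5 Case 8.
Case 6: 0→8, due 112, tardiness 0
Case 4: 8→18, due 45, tardiness 0
Case 2: 18→31, due 62, tardiness 0
Case 3: 31→47, due 73, tardiness 0
Case 1: 47→64, due 97, tardiness 0
Case 7: 64→85, due 79, tardiness 6
Case 5: 85→107, due 57, tardiness 50
Case 8: 107→131, due 94, tardiness 37
Late cases: 3.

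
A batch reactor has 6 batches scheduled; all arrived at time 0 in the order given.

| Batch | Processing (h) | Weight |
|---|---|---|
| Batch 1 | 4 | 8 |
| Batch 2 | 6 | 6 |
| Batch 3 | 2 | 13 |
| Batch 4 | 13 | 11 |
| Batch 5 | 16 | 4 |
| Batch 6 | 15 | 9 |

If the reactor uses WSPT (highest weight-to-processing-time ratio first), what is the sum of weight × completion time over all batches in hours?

WSPT (decreasing weight/processing-time ratio): Batch 3 Batch 1 Batch 2 Batch 4 Batch 6 Batch 5.
Batch 3: finishes 2, weight 13, w·C = 26
Batch 1: finishes 6, weight 8, w·C = 48
Batch 2: finishes 12, weight 6, w·C = 72
Batch 4: finishes 25, weight 11, w·C = 275
Batch 6: finishes 40, weight 9, w·C = 360
Batch 5: finishes 56, weight 4, w·C = 224
Sum = 26+48+72+275+360+224 = 1005.

1005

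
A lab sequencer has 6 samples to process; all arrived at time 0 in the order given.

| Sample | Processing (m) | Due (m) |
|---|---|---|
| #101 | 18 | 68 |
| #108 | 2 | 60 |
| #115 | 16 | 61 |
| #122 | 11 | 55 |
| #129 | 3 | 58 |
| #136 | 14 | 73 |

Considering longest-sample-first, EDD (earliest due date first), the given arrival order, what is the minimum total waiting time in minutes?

LPT (decreasing processing time): #101 #115 #136 #122 #129 #108.
#101: waits 0, runs 0→18
#115: waits 18, runs 18→34
#136: waits 34, runs 34→48
#122: waits 48, runs 48→59
#129: waits 59, runs 59→62
#108: waits 62, runs 62→64
Sum = 0+18+34+48+59+62 = 221.
EDD (increasing due date): #122 #129 #108 #115 #101 #136.
#122: waits 0, runs 0→11
#129: waits 11, runs 11→14
#108: waits 14, runs 14→16
#115: waits 16, runs 16→32
#101: waits 32, runs 32→50
#136: waits 50, runs 50→64
Sum = 0+11+14+16+32+50 = 123.
FIFO (arrival order): #101 #108 #115 #122 #129 #136.
#101: waits 0, runs 0→18
#108: waits 18, runs 18→20
#115: waits 20, runs 20→36
#122: waits 36, runs 36→47
#129: waits 47, runs 47→50
#136: waits 50, runs 50→64
Sum = 0+18+20+36+47+50 = 171.
LPT 221, EDD 123, FIFO 171 → minimum 123.

123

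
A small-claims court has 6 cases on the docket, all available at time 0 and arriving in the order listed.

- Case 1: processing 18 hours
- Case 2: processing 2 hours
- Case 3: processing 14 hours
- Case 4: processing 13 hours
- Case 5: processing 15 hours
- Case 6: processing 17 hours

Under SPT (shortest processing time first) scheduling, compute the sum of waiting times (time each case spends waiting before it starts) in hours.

151

SPT (increasing processing time): Case 2 Case 4 Case 3 Case 5 Case 6 Case 1.
Case 2: waits 0, runs 0→2
Case 4: waits 2, runs 2→15
Case 3: waits 15, runs 15→29
Case 5: waits 29, runs 29→44
Case 6: waits 44, runs 44→61
Case 1: waits 61, runs 61→79
Sum = 0+2+15+29+44+61 = 151.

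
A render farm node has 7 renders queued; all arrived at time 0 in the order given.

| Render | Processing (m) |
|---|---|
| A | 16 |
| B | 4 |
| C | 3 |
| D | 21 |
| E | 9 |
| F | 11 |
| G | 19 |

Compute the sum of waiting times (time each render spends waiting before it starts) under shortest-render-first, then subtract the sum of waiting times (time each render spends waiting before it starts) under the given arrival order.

-62

SPT (increasing processing time): C B E F A G D.
C: waits 0, runs 0→3
B: waits 3, runs 3→7
E: waits 7, runs 7→16
F: waits 16, runs 16→27
A: waits 27, runs 27→43
G: waits 43, runs 43→62
D: waits 62, runs 62→83
Sum = 0+3+7+16+27+43+62 = 158.
FIFO (arrival order): A B C D E F G.
A: waits 0, runs 0→16
B: waits 16, runs 16→20
C: waits 20, runs 20→23
D: waits 23, runs 23→44
E: waits 44, runs 44→53
F: waits 53, runs 53→64
G: waits 64, runs 64→83
Sum = 0+16+20+23+44+53+64 = 220.
Difference = 158 − 220 = -62.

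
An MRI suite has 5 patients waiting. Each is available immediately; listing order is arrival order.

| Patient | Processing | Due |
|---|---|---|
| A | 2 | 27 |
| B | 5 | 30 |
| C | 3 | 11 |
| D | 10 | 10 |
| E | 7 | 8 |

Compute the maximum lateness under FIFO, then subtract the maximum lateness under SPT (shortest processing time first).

2

FIFO (arrival order): A B C D E.
A: 0→2, due 27, lateness -25
B: 2→7, due 30, lateness -23
C: 7→10, due 11, lateness -1
D: 10→20, due 10, lateness 10
E: 20→27, due 8, lateness 19
Maximum = 19.
SPT (increasing processing time): A C B E D.
A: 0→2, due 27, lateness -25
C: 2→5, due 11, lateness -6
B: 5→10, due 30, lateness -20
E: 10→17, due 8, lateness 9
D: 17→27, due 10, lateness 17
Maximum = 17.
Difference = 19 − 17 = 2.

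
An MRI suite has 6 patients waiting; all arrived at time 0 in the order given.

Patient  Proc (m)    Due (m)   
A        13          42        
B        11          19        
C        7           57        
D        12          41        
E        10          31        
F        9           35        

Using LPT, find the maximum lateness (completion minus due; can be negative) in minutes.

LPT (decreasing processing time): A D B E F C.
A: 0→13, due 42, lateness -29
D: 13→25, due 41, lateness -16
B: 25→36, due 19, lateness 17
E: 36→46, due 31, lateness 15
F: 46→55, due 35, lateness 20
C: 55→62, due 57, lateness 5
Maximum = 20.

20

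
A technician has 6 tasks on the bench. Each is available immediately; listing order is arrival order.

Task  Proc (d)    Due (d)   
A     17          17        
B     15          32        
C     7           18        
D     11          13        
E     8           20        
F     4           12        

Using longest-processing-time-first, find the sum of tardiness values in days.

LPT (decreasing processing time): A B D E C F.
A: 0→17, due 17, tardiness 0
B: 17→32, due 32, tardiness 0
D: 32→43, due 13, tardiness 30
E: 43→51, due 20, tardiness 31
C: 51→58, due 18, tardiness 40
F: 58→62, due 12, tardiness 50
Sum = 0+0+30+31+40+50 = 151.

151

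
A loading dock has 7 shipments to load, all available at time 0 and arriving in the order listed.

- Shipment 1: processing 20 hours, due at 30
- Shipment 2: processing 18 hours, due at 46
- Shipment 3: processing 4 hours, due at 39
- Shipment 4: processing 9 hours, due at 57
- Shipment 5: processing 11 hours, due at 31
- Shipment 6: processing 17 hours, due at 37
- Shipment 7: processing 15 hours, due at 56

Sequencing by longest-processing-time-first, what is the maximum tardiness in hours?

55

LPT (decreasing processing time): Shipment 1 Shipment 2 Shipment 6 Shipment 7 Shipment 5 Shipment 4 Shipment 3.
Shipment 1: 0→20, due 30, tardiness 0
Shipment 2: 20→38, due 46, tardiness 0
Shipment 6: 38→55, due 37, tardiness 18
Shipment 7: 55→70, due 56, tardiness 14
Shipment 5: 70→81, due 31, tardiness 50
Shipment 4: 81→90, due 57, tardiness 33
Shipment 3: 90→94, due 39, tardiness 55
Maximum = 55.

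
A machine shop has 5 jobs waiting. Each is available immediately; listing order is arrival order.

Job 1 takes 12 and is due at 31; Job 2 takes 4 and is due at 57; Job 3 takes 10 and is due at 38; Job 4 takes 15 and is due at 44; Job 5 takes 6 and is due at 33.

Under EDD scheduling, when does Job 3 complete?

28

EDD (increasing due date): Job 1 Job 5 Job 3 Job 4 Job 2.
Job 1: 0→12
Job 5: 12→18
Job 3: 18→28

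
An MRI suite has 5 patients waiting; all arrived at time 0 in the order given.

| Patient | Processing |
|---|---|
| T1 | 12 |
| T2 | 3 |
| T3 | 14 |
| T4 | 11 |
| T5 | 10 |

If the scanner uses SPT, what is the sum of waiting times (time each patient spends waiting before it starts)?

76

SPT (increasing processing time): T2 T5 T4 T1 T3.
T2: waits 0, runs 0→3
T5: waits 3, runs 3→13
T4: waits 13, runs 13→24
T1: waits 24, runs 24→36
T3: waits 36, runs 36→50
Sum = 0+3+13+24+36 = 76.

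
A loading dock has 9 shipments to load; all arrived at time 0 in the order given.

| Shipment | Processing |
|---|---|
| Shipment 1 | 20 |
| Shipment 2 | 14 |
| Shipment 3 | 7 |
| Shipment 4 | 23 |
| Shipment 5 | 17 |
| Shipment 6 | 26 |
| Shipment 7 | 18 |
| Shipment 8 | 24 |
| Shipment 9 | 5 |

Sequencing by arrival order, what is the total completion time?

775

FIFO (arrival order): Shipment 1 Shipment 2 Shipment 3 Shipment 4 Shipment 5 Shipment 6 Shipment 7 Shipment 8 Shipment 9.
Shipment 1: 0→20
Shipment 2: 20→34
Shipment 3: 34→41
Shipment 4: 41→64
Shipment 5: 64→81
Shipment 6: 81→107
Shipment 7: 107→125
Shipment 8: 125→149
Shipment 9: 149→154
Sum = 20+34+41+64+81+107+125+149+154 = 775.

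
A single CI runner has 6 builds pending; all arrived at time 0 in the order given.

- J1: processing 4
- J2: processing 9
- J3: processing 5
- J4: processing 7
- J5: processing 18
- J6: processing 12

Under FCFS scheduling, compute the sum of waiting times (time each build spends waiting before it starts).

103

FIFO (arrival order): J1 J2 J3 J4 J5 J6.
J1: waits 0, runs 0→4
J2: waits 4, runs 4→13
J3: waits 13, runs 13→18
J4: waits 18, runs 18→25
J5: waits 25, runs 25→43
J6: waits 43, runs 43→55
Sum = 0+4+13+18+25+43 = 103.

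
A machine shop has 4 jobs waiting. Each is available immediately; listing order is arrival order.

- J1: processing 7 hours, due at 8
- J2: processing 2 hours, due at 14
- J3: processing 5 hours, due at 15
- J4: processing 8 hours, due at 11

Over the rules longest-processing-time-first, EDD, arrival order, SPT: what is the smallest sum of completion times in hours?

45

LPT (decreasing processing time): J4 J1 J3 J2.
J4: 0→8
J1: 8→15
J3: 15→20
J2: 20→22
Sum = 8+15+20+22 = 65.
EDD (increasing due date): J1 J4 J2 J3.
J1: 0→7
J4: 7→15
J2: 15→17
J3: 17→22
Sum = 7+15+17+22 = 61.
FIFO (arrival order): J1 J2 J3 J4.
J1: 0→7
J2: 7→9
J3: 9→14
J4: 14→22
Sum = 7+9+14+22 = 52.
SPT (increasing processing time): J2 J3 J1 J4.
J2: 0→2
J3: 2→7
J1: 7→14
J4: 14→22
Sum = 2+7+14+22 = 45.
LPT 65, EDD 61, FIFO 52, SPT 45 → minimum 45.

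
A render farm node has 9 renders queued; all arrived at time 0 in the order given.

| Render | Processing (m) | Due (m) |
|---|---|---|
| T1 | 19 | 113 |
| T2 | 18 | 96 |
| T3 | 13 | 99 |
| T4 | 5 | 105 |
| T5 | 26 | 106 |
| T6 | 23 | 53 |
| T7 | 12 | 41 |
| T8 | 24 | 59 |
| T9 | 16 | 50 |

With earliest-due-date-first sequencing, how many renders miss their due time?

EDD (increasing due date): T7 T9 T6 T8 T2 T3 T4 T5 T1.
T7: 0→12, due 41, tardiness 0
T9: 12→28, due 50, tardiness 0
T6: 28→51, due 53, tardiness 0
T8: 51→75, due 59, tardiness 16
T2: 75→93, due 96, tardiness 0
T3: 93→106, due 99, tardiness 7
T4: 106→111, due 105, tardiness 6
T5: 111→137, due 106, tardiness 31
T1: 137→156, due 113, tardiness 43
Late renders: 5.

5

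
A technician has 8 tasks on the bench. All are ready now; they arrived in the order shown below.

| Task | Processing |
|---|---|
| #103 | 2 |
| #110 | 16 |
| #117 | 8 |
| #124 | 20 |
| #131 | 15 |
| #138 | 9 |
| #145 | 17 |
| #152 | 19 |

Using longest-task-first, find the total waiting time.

LPT (decreasing processing time): #124 #152 #145 #110 #131 #138 #117 #103.
#124: waits 0, runs 0→20
#152: waits 20, runs 20→39
#145: waits 39, runs 39→56
#110: waits 56, runs 56→72
#131: waits 72, runs 72→87
#138: waits 87, runs 87→96
#117: waits 96, runs 96→104
#103: waits 104, runs 104→106
Sum = 0+20+39+56+72+87+96+104 = 474.

474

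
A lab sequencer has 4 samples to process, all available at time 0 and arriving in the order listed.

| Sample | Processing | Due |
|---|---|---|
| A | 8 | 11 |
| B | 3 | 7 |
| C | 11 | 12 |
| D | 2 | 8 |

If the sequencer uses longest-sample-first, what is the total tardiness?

39

LPT (decreasing processing time): C A B D.
C: 0→11, due 12, tardiness 0
A: 11→19, due 11, tardiness 8
B: 19→22, due 7, tardiness 15
D: 22→24, due 8, tardiness 16
Sum = 0+8+15+16 = 39.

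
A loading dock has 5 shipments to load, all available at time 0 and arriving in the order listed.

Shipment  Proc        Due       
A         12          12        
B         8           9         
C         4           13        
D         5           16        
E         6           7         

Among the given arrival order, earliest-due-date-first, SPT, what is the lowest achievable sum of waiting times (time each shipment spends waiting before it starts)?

51

FIFO (arrival order): A B C D E.
A: waits 0, runs 0→12
B: waits 12, runs 12→20
C: waits 20, runs 20→24
D: waits 24, runs 24→29
E: waits 29, runs 29→35
Sum = 0+12+20+24+29 = 85.
EDD (increasing due date): E B A C D.
E: waits 0, runs 0→6
B: waits 6, runs 6→14
A: waits 14, runs 14→26
C: waits 26, runs 26→30
D: waits 30, runs 30→35
Sum = 0+6+14+26+30 = 76.
SPT (increasing processing time): C D E B A.
C: waits 0, runs 0→4
D: waits 4, runs 4→9
E: waits 9, runs 9→15
B: waits 15, runs 15→23
A: waits 23, runs 23→35
Sum = 0+4+9+15+23 = 51.
FIFO 85, EDD 76, SPT 51 → minimum 51.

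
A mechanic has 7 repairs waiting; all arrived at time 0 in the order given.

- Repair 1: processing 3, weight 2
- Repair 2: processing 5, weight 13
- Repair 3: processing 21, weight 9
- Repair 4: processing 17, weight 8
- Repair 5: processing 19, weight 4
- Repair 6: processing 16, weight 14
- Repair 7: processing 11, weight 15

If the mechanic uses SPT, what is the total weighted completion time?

2413

SPT (increasing processing time): Repair 1 Repair 2 Repair 7 Repair 6 Repair 4 Repair 5 Repair 3.
Repair 1: finishes 3, weight 2, w·C = 6
Repair 2: finishes 8, weight 13, w·C = 104
Repair 7: finishes 19, weight 15, w·C = 285
Repair 6: finishes 35, weight 14, w·C = 490
Repair 4: finishes 52, weight 8, w·C = 416
Repair 5: finishes 71, weight 4, w·C = 284
Repair 3: finishes 92, weight 9, w·C = 828
Sum = 6+104+285+490+416+284+828 = 2413.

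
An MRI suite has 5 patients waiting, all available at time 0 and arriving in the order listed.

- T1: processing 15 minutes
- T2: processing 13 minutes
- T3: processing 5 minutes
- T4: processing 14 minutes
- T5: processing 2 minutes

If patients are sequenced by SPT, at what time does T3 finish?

SPT (increasing processing time): T5 T3 T2 T4 T1.
T5: 0→2
T3: 2→7

7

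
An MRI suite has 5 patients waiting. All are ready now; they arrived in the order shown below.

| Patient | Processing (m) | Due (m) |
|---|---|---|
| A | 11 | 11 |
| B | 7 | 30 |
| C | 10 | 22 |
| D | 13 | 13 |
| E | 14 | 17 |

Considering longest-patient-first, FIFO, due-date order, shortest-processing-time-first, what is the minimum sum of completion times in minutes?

LPT (decreasing processing time): E D A C B.
E: 0→14
D: 14→27
A: 27→38
C: 38→48
B: 48→55
Sum = 14+27+38+48+55 = 182.
FIFO (arrival order): A B C D E.
A: 0→11
B: 11→18
C: 18→28
D: 28→41
E: 41→55
Sum = 11+18+28+41+55 = 153.
EDD (increasing due date): A D E C B.
A: 0→11
D: 11→24
E: 24→38
C: 38→48
B: 48→55
Sum = 11+24+38+48+55 = 176.
SPT (increasing processing time): B C A D E.
B: 0→7
C: 7→17
A: 17→28
D: 28→41
E: 41→55
Sum = 7+17+28+41+55 = 148.
LPT 182, FIFO 153, EDD 176, SPT 148 → minimum 148.

148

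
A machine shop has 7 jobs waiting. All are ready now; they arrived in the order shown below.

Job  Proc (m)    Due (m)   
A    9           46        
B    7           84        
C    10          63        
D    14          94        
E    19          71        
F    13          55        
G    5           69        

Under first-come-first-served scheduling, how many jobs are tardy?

FIFO (arrival order): A B C D E F G.
A: 0→9, due 46, tardiness 0
B: 9→16, due 84, tardiness 0
C: 16→26, due 63, tardiness 0
D: 26→40, due 94, tardiness 0
E: 40→59, due 71, tardiness 0
F: 59→72, due 55, tardiness 17
G: 72→77, due 69, tardiness 8
Late jobs: 2.

2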